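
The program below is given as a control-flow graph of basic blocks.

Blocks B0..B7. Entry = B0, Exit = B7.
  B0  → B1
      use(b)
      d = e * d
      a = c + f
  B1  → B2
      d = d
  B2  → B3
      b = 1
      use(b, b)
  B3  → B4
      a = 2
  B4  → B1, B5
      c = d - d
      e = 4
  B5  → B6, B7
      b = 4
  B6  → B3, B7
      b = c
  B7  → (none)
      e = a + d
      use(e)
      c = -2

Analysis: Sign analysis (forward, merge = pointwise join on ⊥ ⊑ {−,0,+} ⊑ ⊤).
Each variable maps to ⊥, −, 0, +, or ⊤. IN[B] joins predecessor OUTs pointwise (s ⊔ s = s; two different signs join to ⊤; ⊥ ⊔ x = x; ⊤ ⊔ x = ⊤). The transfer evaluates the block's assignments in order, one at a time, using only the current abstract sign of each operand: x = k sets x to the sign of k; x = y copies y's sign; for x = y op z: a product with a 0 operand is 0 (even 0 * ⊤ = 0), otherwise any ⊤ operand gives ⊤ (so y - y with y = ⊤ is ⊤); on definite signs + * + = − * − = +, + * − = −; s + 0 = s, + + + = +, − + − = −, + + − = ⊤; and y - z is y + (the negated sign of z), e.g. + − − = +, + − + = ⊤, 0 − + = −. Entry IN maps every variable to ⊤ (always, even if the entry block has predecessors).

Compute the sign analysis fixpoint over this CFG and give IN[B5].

Answer: {a: +, b: ⊤, c: ⊤, d: ⊤, e: +, f: ⊤}

Trace:
Per-block solution:
  B0:  IN=(all ⊤)  OUT=(all ⊤)
  B1:  IN=(all ⊤)  OUT=(all ⊤)
  B2:  IN=(all ⊤)  OUT={b:+; rest ⊤}
  B3:  IN=(all ⊤)  OUT={a:+; rest ⊤}
  B4:  IN={a:+; rest ⊤}  OUT={a:+, e:+; rest ⊤}
  B5:  IN={a:+, e:+; rest ⊤}  OUT={a:+, b:+, e:+; rest ⊤}
  B6:  IN={a:+, b:+, e:+; rest ⊤}  OUT={a:+, e:+; rest ⊤}
  B7:  IN={a:+, e:+; rest ⊤}  OUT={a:+, c:-; rest ⊤}

Merge at B5: IN[B5] = OUT[B4] = {a: +, b: ⊤, c: ⊤, d: ⊤, e: +, f: ⊤}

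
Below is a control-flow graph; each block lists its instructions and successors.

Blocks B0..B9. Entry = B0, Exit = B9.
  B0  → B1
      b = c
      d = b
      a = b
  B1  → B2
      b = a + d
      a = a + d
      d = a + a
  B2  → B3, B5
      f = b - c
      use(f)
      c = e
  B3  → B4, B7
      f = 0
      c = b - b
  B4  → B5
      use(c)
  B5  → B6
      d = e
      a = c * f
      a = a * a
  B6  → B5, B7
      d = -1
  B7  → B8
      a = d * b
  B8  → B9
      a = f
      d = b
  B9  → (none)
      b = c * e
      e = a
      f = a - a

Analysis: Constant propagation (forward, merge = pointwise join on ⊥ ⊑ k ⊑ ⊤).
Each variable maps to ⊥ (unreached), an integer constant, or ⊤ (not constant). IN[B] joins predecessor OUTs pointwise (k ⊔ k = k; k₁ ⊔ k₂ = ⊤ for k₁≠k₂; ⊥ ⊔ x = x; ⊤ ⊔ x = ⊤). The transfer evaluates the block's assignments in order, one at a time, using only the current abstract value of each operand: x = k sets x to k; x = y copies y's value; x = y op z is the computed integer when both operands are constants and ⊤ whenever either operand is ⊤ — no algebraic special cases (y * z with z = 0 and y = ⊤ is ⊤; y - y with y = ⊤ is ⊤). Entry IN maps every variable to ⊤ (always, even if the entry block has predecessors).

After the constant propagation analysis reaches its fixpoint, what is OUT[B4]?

Per-block solution:
  B0:  IN=(all ⊤)  OUT=(all ⊤)
  B1:  IN=(all ⊤)  OUT=(all ⊤)
  B2:  IN=(all ⊤)  OUT=(all ⊤)
  B3:  IN=(all ⊤)  OUT={f:0; rest ⊤}
  B4:  IN={f:0; rest ⊤}  OUT={f:0; rest ⊤}
  B5:  IN=(all ⊤)  OUT=(all ⊤)
  B6:  IN=(all ⊤)  OUT={d:-1; rest ⊤}
  B7:  IN=(all ⊤)  OUT=(all ⊤)
  B8:  IN=(all ⊤)  OUT=(all ⊤)
  B9:  IN=(all ⊤)  OUT=(all ⊤)

Merge at B4: IN[B4] = OUT[B3] = {a: ⊤, b: ⊤, c: ⊤, d: ⊤, e: ⊤, f: 0}
Applying B4's transfer function to that IN value gives OUT[B4] (row B4 above).

Answer: {a: ⊤, b: ⊤, c: ⊤, d: ⊤, e: ⊤, f: 0}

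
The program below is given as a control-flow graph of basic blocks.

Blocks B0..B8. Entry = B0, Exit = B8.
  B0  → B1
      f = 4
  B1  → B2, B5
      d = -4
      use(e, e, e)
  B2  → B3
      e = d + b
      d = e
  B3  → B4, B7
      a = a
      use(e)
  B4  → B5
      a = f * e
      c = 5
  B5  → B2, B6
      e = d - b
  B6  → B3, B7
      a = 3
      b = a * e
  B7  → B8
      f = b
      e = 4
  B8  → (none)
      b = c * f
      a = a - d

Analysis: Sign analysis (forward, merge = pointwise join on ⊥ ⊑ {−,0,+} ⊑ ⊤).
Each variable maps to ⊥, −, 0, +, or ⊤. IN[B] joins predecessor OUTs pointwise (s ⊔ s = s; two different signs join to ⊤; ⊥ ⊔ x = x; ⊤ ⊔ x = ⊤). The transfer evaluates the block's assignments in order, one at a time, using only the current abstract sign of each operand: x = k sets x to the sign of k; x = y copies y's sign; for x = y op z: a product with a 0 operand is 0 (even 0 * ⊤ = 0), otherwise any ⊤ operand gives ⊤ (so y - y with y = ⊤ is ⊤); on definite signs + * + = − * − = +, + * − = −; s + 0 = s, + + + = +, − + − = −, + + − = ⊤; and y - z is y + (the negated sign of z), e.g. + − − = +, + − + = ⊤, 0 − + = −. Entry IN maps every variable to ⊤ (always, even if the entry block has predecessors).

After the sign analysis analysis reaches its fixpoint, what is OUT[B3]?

Answer: {a: ⊤, b: ⊤, c: ⊤, d: ⊤, e: ⊤, f: +}

Derivation:
Fixpoint table:
  B0: | IN=(all ⊤) | OUT={f:+; rest ⊤}
  B1: | IN={f:+; rest ⊤} | OUT={d:-, f:+; rest ⊤}
  B2: | IN={f:+; rest ⊤} | OUT={f:+; rest ⊤}
  B3: | IN={f:+; rest ⊤} | OUT={f:+; rest ⊤}
  B4: | IN={f:+; rest ⊤} | OUT={c:+, f:+; rest ⊤}
  B5: | IN={f:+; rest ⊤} | OUT={f:+; rest ⊤}
  B6: | IN={f:+; rest ⊤} | OUT={a:+, f:+; rest ⊤}
  B7: | IN={f:+; rest ⊤} | OUT={e:+; rest ⊤}
  B8: | IN={e:+; rest ⊤} | OUT={e:+; rest ⊤}

Merge at B3: IN[B3] = OUT[B2] ⊔ OUT[B6] = {a: ⊤, b: ⊤, c: ⊤, d: ⊤, e: ⊤, f: +}
Applying B3's transfer function to that IN value gives OUT[B3] (row B3 above).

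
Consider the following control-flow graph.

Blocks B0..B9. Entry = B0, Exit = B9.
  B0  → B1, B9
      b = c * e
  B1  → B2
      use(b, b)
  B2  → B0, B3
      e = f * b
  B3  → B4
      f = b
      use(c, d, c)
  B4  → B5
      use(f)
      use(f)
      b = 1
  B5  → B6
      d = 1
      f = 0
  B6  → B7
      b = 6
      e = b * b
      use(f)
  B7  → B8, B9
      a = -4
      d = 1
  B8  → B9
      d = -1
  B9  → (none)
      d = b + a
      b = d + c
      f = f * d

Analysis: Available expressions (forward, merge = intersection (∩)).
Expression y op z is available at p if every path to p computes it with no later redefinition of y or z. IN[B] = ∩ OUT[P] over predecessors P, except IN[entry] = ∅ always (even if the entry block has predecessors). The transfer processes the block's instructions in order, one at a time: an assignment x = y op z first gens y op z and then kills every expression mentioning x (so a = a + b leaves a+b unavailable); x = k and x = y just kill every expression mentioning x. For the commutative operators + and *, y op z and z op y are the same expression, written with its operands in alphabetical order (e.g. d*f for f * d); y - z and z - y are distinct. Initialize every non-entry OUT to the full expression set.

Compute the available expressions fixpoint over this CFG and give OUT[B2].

Answer: {b*f}

Derivation:
Fixpoint table:
  B0:   IN={}   OUT={c*e}
  B1:   IN={c*e}   OUT={c*e}
  B2:   IN={c*e}   OUT={b*f}
  B3:   IN={b*f}   OUT={}
  B4:   IN={}   OUT={}
  B5:   IN={}   OUT={}
  B6:   IN={}   OUT={b*b}
  B7:   IN={b*b}   OUT={b*b}
  B8:   IN={b*b}   OUT={b*b}
  B9:   IN={}   OUT={c+d}

Merge at B2: IN[B2] = OUT[B1] = {c*e}
Applying B2's transfer function to that IN value gives OUT[B2] (row B2 above).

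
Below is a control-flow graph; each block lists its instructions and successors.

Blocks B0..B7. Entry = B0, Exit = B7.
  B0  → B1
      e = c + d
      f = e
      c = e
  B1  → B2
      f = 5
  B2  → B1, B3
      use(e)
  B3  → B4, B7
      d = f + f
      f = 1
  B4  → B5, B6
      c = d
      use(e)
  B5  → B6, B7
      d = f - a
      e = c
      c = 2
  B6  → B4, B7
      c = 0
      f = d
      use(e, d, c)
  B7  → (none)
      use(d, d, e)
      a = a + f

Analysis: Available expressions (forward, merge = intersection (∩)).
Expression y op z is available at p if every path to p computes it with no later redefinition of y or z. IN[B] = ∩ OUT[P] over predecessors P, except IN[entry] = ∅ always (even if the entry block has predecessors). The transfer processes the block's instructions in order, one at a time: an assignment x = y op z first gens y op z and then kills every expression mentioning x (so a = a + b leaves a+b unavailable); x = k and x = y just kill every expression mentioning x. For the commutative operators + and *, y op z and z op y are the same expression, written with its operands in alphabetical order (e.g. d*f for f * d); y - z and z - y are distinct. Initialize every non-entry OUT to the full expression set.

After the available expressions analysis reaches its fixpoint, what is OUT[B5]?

Per-block solution:
  B0: | IN={} | OUT={}
  B1: | IN={} | OUT={}
  B2: | IN={} | OUT={}
  B3: | IN={} | OUT={}
  B4: | IN={} | OUT={}
  B5: | IN={} | OUT={f-a}
  B6: | IN={} | OUT={}
  B7: | IN={} | OUT={}

Merge at B5: IN[B5] = OUT[B4] = {}
Applying B5's transfer function to that IN value gives OUT[B5] (row B5 above).

Answer: {f-a}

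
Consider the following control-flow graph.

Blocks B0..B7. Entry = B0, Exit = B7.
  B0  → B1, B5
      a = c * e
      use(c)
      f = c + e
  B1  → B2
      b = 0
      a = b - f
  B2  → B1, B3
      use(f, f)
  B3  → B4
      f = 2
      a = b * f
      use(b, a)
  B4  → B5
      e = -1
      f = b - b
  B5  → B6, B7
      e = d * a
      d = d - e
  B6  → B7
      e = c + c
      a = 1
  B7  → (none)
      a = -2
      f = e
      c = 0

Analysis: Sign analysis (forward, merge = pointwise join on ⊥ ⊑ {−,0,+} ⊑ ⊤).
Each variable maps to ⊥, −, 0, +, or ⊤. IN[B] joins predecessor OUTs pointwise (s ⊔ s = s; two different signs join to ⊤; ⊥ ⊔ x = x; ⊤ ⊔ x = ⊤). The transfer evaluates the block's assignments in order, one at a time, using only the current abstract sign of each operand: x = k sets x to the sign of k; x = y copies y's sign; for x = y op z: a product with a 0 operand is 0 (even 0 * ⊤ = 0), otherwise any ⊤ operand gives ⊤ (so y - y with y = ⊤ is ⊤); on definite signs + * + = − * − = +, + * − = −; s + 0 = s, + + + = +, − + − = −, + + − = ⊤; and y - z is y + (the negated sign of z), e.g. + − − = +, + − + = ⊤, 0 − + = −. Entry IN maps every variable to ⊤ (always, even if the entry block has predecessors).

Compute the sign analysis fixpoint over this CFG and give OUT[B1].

Answer: {a: ⊤, b: 0, c: ⊤, d: ⊤, e: ⊤, f: ⊤}

Derivation:
Per-block solution:
  B0:  IN=(all ⊤)  OUT=(all ⊤)
  B1:  IN=(all ⊤)  OUT={b:0; rest ⊤}
  B2:  IN={b:0; rest ⊤}  OUT={b:0; rest ⊤}
  B3:  IN={b:0; rest ⊤}  OUT={a:0, b:0, f:+; rest ⊤}
  B4:  IN={a:0, b:0, f:+; rest ⊤}  OUT={a:0, b:0, e:-, f:0; rest ⊤}
  B5:  IN=(all ⊤)  OUT=(all ⊤)
  B6:  IN=(all ⊤)  OUT={a:+; rest ⊤}
  B7:  IN=(all ⊤)  OUT={a:-, c:0; rest ⊤}

Merge at B1: IN[B1] = OUT[B0] ⊔ OUT[B2] = {a: ⊤, b: ⊤, c: ⊤, d: ⊤, e: ⊤, f: ⊤}
Applying B1's transfer function to that IN value gives OUT[B1] (row B1 above).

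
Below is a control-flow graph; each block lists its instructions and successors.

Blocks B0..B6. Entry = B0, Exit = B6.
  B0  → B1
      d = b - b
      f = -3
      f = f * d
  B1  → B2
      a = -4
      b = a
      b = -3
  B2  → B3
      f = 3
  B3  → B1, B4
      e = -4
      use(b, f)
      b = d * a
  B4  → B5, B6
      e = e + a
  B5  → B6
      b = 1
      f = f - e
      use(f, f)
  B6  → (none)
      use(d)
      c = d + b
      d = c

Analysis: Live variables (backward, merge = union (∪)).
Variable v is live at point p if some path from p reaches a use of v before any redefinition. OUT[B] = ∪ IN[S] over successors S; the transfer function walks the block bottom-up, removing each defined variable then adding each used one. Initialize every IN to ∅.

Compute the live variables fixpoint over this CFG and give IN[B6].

Answer: {b, d}

Trace:
Fixpoint table:
  B0: | IN={b} | OUT={d}
  B1: | IN={d} | OUT={a, b, d}
  B2: | IN={a, b, d} | OUT={a, b, d, f}
  B3: | IN={a, b, d, f} | OUT={a, b, d, e, f}
  B4: | IN={a, b, d, e, f} | OUT={b, d, e, f}
  B5: | IN={d, e, f} | OUT={b, d}
  B6: | IN={b, d} | OUT={}

B6 is the boundary node: OUT[B6] = {}
Applying B6's transfer function to that OUT value gives IN[B6] (row B6 above).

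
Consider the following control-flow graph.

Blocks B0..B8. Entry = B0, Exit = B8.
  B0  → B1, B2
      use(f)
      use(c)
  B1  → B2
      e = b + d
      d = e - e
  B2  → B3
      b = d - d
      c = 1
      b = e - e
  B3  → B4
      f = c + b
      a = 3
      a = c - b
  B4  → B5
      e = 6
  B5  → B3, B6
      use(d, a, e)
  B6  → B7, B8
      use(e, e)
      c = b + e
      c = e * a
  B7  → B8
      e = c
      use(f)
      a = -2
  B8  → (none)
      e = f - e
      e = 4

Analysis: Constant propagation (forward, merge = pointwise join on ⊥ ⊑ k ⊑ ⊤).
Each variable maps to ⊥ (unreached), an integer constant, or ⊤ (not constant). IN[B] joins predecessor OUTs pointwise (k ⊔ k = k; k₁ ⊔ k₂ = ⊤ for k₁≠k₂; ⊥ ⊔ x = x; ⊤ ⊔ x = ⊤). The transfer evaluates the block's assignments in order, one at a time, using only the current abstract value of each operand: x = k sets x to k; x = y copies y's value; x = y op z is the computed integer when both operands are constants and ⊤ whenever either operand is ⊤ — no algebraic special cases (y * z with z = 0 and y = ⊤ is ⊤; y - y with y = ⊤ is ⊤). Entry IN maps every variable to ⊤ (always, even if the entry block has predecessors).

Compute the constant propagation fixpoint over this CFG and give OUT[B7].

Per-block solution:
  B0:  IN=(all ⊤)  OUT=(all ⊤)
  B1:  IN=(all ⊤)  OUT=(all ⊤)
  B2:  IN=(all ⊤)  OUT={c:1; rest ⊤}
  B3:  IN={c:1; rest ⊤}  OUT={c:1; rest ⊤}
  B4:  IN={c:1; rest ⊤}  OUT={c:1, e:6; rest ⊤}
  B5:  IN={c:1, e:6; rest ⊤}  OUT={c:1, e:6; rest ⊤}
  B6:  IN={c:1, e:6; rest ⊤}  OUT={e:6; rest ⊤}
  B7:  IN={e:6; rest ⊤}  OUT={a:-2; rest ⊤}
  B8:  IN=(all ⊤)  OUT={e:4; rest ⊤}

Merge at B7: IN[B7] = OUT[B6] = {a: ⊤, b: ⊤, c: ⊤, d: ⊤, e: 6, f: ⊤}
Applying B7's transfer function to that IN value gives OUT[B7] (row B7 above).

Answer: {a: -2, b: ⊤, c: ⊤, d: ⊤, e: ⊤, f: ⊤}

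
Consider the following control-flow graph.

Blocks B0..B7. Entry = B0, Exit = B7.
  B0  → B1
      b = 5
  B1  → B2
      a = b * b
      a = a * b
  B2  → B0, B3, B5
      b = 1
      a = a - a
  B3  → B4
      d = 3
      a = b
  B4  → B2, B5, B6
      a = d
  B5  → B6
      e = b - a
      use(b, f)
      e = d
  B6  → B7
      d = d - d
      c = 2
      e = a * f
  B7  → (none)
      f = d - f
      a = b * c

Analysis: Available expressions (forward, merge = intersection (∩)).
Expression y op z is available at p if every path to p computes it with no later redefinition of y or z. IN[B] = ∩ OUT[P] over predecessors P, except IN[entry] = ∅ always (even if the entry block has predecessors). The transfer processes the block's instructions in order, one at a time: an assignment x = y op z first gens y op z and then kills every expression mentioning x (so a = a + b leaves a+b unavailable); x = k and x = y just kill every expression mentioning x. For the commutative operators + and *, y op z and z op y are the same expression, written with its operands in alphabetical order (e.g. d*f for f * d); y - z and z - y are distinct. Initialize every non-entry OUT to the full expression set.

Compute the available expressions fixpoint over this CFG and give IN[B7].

Per-block solution:
  B0:   IN={}   OUT={}
  B1:   IN={}   OUT={b*b}
  B2:   IN={}   OUT={}
  B3:   IN={}   OUT={}
  B4:   IN={}   OUT={}
  B5:   IN={}   OUT={b-a}
  B6:   IN={}   OUT={a*f}
  B7:   IN={a*f}   OUT={b*c}

Merge at B7: IN[B7] = OUT[B6] = {a*f}

Answer: {a*f}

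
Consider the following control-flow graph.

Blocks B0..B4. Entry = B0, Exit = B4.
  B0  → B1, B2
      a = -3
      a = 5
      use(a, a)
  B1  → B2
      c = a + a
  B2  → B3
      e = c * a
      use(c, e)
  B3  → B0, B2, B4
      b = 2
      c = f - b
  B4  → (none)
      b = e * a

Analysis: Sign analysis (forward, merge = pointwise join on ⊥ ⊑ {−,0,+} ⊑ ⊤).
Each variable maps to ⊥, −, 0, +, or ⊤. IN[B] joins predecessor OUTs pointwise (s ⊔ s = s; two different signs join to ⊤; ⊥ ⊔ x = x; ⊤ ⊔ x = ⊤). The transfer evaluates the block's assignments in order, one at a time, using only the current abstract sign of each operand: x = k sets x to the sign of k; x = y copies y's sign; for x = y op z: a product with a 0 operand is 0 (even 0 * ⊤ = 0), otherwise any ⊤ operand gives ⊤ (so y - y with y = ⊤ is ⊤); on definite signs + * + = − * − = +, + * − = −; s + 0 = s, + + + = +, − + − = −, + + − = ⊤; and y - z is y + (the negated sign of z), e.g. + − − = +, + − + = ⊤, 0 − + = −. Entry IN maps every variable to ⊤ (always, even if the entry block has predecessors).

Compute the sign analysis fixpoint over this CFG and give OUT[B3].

Per-block solution:
  B0: | IN=(all ⊤) | OUT={a:+; rest ⊤}
  B1: | IN={a:+; rest ⊤} | OUT={a:+, c:+; rest ⊤}
  B2: | IN={a:+; rest ⊤} | OUT={a:+; rest ⊤}
  B3: | IN={a:+; rest ⊤} | OUT={a:+, b:+; rest ⊤}
  B4: | IN={a:+, b:+; rest ⊤} | OUT={a:+; rest ⊤}

Merge at B3: IN[B3] = OUT[B2] = {a: +, b: ⊤, c: ⊤, d: ⊤, e: ⊤, f: ⊤}
Applying B3's transfer function to that IN value gives OUT[B3] (row B3 above).

Answer: {a: +, b: +, c: ⊤, d: ⊤, e: ⊤, f: ⊤}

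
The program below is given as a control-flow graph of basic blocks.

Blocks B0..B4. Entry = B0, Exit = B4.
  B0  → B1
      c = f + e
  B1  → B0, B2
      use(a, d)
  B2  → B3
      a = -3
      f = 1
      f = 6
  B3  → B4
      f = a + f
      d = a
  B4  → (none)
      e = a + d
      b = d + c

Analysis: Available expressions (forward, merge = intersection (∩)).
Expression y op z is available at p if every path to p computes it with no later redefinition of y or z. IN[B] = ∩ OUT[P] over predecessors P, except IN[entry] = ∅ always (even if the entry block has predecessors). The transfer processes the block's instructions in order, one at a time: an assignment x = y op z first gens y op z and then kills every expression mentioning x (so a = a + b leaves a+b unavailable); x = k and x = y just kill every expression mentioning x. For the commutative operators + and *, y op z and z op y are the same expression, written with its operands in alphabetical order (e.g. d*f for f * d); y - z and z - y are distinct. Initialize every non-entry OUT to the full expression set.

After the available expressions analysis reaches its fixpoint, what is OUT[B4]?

Answer: {a+d, c+d}

Trace:
Fixpoint table:
  B0:   IN={}   OUT={e+f}
  B1:   IN={e+f}   OUT={e+f}
  B2:   IN={e+f}   OUT={}
  B3:   IN={}   OUT={}
  B4:   IN={}   OUT={a+d, c+d}

Merge at B4: IN[B4] = OUT[B3] = {}
Applying B4's transfer function to that IN value gives OUT[B4] (row B4 above).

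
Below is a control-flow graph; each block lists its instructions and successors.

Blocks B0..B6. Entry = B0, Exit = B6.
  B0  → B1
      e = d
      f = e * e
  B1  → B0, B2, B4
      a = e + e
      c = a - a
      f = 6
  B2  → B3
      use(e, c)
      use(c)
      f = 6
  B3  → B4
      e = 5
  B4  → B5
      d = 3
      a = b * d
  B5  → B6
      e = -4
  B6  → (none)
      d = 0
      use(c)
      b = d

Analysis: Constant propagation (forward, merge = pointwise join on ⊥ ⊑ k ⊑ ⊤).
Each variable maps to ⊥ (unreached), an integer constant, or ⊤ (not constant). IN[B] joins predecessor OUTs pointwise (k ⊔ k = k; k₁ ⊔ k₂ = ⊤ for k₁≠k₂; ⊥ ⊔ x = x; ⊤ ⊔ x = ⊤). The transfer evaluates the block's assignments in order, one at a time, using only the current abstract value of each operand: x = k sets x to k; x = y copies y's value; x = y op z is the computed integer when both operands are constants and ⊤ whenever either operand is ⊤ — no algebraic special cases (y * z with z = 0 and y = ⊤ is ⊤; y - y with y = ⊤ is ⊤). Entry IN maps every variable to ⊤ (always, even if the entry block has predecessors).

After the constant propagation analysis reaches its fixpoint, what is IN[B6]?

Answer: {a: ⊤, b: ⊤, c: ⊤, d: 3, e: -4, f: 6}

Trace:
Fixpoint table:
  B0: | IN=(all ⊤) | OUT=(all ⊤)
  B1: | IN=(all ⊤) | OUT={f:6; rest ⊤}
  B2: | IN={f:6; rest ⊤} | OUT={f:6; rest ⊤}
  B3: | IN={f:6; rest ⊤} | OUT={e:5, f:6; rest ⊤}
  B4: | IN={f:6; rest ⊤} | OUT={d:3, f:6; rest ⊤}
  B5: | IN={d:3, f:6; rest ⊤} | OUT={d:3, e:-4, f:6; rest ⊤}
  B6: | IN={d:3, e:-4, f:6; rest ⊤} | OUT={b:0, d:0, e:-4, f:6; rest ⊤}

Merge at B6: IN[B6] = OUT[B5] = {a: ⊤, b: ⊤, c: ⊤, d: 3, e: -4, f: 6}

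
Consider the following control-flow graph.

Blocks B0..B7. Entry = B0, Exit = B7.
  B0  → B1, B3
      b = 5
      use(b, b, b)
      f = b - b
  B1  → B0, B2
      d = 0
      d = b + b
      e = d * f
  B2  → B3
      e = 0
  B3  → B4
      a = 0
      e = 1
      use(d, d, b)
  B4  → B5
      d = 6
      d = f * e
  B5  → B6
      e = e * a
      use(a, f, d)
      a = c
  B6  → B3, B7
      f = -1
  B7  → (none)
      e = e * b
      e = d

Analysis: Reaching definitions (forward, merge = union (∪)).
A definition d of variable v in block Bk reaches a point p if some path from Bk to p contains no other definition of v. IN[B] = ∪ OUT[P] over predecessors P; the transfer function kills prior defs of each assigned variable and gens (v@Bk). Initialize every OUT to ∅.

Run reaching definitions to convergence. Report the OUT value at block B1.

Converged values:
  B0: | IN={b@B0, d@B1, e@B1, f@B0} | OUT={b@B0, d@B1, e@B1, f@B0}
  B1: | IN={b@B0, d@B1, e@B1, f@B0} | OUT={b@B0, d@B1, e@B1, f@B0}
  B2: | IN={b@B0, d@B1, e@B1, f@B0} | OUT={b@B0, d@B1, e@B2, f@B0}
  B3: | IN={a@B5, b@B0, d@B1, d@B4, e@B1, e@B2, e@B5, f@B0, f@B6} | OUT={a@B3, b@B0, d@B1, d@B4, e@B3, f@B0, f@B6}
  B4: | IN={a@B3, b@B0, d@B1, d@B4, e@B3, f@B0, f@B6} | OUT={a@B3, b@B0, d@B4, e@B3, f@B0, f@B6}
  B5: | IN={a@B3, b@B0, d@B4, e@B3, f@B0, f@B6} | OUT={a@B5, b@B0, d@B4, e@B5, f@B0, f@B6}
  B6: | IN={a@B5, b@B0, d@B4, e@B5, f@B0, f@B6} | OUT={a@B5, b@B0, d@B4, e@B5, f@B6}
  B7: | IN={a@B5, b@B0, d@B4, e@B5, f@B6} | OUT={a@B5, b@B0, d@B4, e@B7, f@B6}

Merge at B1: IN[B1] = OUT[B0] = {b@B0, d@B1, e@B1, f@B0}
Applying B1's transfer function to that IN value gives OUT[B1] (row B1 above).

Answer: {b@B0, d@B1, e@B1, f@B0}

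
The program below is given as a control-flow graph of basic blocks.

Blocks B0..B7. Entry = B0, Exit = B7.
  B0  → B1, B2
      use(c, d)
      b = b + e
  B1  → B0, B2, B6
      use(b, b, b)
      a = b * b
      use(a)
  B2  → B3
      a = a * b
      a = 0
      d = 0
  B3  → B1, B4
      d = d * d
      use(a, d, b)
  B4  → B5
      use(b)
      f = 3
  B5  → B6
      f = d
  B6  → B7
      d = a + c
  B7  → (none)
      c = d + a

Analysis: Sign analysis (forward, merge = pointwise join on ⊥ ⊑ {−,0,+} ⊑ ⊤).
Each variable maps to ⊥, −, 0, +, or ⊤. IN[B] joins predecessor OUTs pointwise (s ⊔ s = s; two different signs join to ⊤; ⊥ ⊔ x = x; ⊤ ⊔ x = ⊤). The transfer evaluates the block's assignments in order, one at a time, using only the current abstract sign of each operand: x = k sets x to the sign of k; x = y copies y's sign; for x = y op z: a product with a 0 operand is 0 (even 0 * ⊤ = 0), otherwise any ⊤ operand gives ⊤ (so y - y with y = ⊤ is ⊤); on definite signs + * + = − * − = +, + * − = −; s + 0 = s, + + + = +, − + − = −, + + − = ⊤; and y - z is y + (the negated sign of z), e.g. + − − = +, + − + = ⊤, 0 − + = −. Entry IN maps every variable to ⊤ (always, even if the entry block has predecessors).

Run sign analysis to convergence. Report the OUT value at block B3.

Converged values:
  B0:   IN=(all ⊤)   OUT=(all ⊤)
  B1:   IN=(all ⊤)   OUT=(all ⊤)
  B2:   IN=(all ⊤)   OUT={a:0, d:0; rest ⊤}
  B3:   IN={a:0, d:0; rest ⊤}   OUT={a:0, d:0; rest ⊤}
  B4:   IN={a:0, d:0; rest ⊤}   OUT={a:0, d:0, f:+; rest ⊤}
  B5:   IN={a:0, d:0, f:+; rest ⊤}   OUT={a:0, d:0, f:0; rest ⊤}
  B6:   IN=(all ⊤)   OUT=(all ⊤)
  B7:   IN=(all ⊤)   OUT=(all ⊤)

Merge at B3: IN[B3] = OUT[B2] = {a: 0, b: ⊤, c: ⊤, d: 0, e: ⊤, f: ⊤}
Applying B3's transfer function to that IN value gives OUT[B3] (row B3 above).

Answer: {a: 0, b: ⊤, c: ⊤, d: 0, e: ⊤, f: ⊤}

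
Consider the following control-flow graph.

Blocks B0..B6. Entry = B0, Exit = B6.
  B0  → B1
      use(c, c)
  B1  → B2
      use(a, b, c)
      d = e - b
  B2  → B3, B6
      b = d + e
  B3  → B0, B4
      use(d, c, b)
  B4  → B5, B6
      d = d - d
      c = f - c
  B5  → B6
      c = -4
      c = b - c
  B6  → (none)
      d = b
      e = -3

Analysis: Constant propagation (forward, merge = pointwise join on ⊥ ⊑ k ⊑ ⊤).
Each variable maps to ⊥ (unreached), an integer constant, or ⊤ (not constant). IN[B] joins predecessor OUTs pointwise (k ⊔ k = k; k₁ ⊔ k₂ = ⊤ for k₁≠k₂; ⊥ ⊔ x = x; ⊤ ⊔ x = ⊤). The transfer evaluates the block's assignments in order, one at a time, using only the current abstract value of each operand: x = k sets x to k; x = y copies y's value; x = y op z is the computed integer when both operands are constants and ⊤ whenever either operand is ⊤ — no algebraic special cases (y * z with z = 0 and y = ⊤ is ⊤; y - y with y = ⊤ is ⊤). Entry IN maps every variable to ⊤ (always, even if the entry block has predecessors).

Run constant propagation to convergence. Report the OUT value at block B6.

Answer: {a: ⊤, b: ⊤, c: ⊤, d: ⊤, e: -3, f: ⊤}

Working:
Converged values:
  B0:   IN=(all ⊤)   OUT=(all ⊤)
  B1:   IN=(all ⊤)   OUT=(all ⊤)
  B2:   IN=(all ⊤)   OUT=(all ⊤)
  B3:   IN=(all ⊤)   OUT=(all ⊤)
  B4:   IN=(all ⊤)   OUT=(all ⊤)
  B5:   IN=(all ⊤)   OUT=(all ⊤)
  B6:   IN=(all ⊤)   OUT={e:-3; rest ⊤}

Merge at B6: IN[B6] = OUT[B2] ⊔ OUT[B4] ⊔ OUT[B5] = {a: ⊤, b: ⊤, c: ⊤, d: ⊤, e: ⊤, f: ⊤}
Applying B6's transfer function to that IN value gives OUT[B6] (row B6 above).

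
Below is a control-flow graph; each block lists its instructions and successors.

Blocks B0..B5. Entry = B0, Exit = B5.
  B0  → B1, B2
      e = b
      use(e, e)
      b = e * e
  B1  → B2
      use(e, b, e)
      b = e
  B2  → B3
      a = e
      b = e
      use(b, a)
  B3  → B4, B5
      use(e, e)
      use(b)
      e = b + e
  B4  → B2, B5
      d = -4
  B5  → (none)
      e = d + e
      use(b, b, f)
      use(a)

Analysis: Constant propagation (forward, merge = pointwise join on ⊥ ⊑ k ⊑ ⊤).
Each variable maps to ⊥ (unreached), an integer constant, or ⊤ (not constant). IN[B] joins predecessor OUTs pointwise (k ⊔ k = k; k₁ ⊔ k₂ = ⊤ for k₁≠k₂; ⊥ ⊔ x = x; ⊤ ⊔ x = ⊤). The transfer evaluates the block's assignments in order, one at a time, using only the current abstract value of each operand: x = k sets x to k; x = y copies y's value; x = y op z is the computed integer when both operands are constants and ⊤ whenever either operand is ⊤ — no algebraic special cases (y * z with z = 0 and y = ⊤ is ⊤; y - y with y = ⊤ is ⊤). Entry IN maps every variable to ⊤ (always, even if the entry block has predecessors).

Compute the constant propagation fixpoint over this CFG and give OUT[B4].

Answer: {a: ⊤, b: ⊤, c: ⊤, d: -4, e: ⊤, f: ⊤}

Trace:
Per-block solution:
  B0: | IN=(all ⊤) | OUT=(all ⊤)
  B1: | IN=(all ⊤) | OUT=(all ⊤)
  B2: | IN=(all ⊤) | OUT=(all ⊤)
  B3: | IN=(all ⊤) | OUT=(all ⊤)
  B4: | IN=(all ⊤) | OUT={d:-4; rest ⊤}
  B5: | IN=(all ⊤) | OUT=(all ⊤)

Merge at B4: IN[B4] = OUT[B3] = {a: ⊤, b: ⊤, c: ⊤, d: ⊤, e: ⊤, f: ⊤}
Applying B4's transfer function to that IN value gives OUT[B4] (row B4 above).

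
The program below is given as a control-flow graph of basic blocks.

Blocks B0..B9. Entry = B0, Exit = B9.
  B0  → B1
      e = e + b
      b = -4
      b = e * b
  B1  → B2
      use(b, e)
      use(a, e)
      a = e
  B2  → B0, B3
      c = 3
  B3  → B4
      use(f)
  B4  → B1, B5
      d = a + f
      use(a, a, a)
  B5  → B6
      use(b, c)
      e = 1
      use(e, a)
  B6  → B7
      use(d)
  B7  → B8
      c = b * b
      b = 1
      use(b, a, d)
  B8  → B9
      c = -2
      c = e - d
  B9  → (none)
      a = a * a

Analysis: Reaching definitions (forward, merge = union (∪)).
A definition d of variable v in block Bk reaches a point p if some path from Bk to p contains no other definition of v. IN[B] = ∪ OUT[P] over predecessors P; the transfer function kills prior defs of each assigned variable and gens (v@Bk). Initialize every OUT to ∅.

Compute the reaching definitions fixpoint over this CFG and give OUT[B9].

Answer: {a@B9, b@B7, c@B8, d@B4, e@B5}

Working:
Per-block solution:
  B0:   IN={a@B1, b@B0, c@B2, d@B4, e@B0}   OUT={a@B1, b@B0, c@B2, d@B4, e@B0}
  B1:   IN={a@B1, b@B0, c@B2, d@B4, e@B0}   OUT={a@B1, b@B0, c@B2, d@B4, e@B0}
  B2:   IN={a@B1, b@B0, c@B2, d@B4, e@B0}   OUT={a@B1, b@B0, c@B2, d@B4, e@B0}
  B3:   IN={a@B1, b@B0, c@B2, d@B4, e@B0}   OUT={a@B1, b@B0, c@B2, d@B4, e@B0}
  B4:   IN={a@B1, b@B0, c@B2, d@B4, e@B0}   OUT={a@B1, b@B0, c@B2, d@B4, e@B0}
  B5:   IN={a@B1, b@B0, c@B2, d@B4, e@B0}   OUT={a@B1, b@B0, c@B2, d@B4, e@B5}
  B6:   IN={a@B1, b@B0, c@B2, d@B4, e@B5}   OUT={a@B1, b@B0, c@B2, d@B4, e@B5}
  B7:   IN={a@B1, b@B0, c@B2, d@B4, e@B5}   OUT={a@B1, b@B7, c@B7, d@B4, e@B5}
  B8:   IN={a@B1, b@B7, c@B7, d@B4, e@B5}   OUT={a@B1, b@B7, c@B8, d@B4, e@B5}
  B9:   IN={a@B1, b@B7, c@B8, d@B4, e@B5}   OUT={a@B9, b@B7, c@B8, d@B4, e@B5}

Merge at B9: IN[B9] = OUT[B8] = {a@B1, b@B7, c@B8, d@B4, e@B5}
Applying B9's transfer function to that IN value gives OUT[B9] (row B9 above).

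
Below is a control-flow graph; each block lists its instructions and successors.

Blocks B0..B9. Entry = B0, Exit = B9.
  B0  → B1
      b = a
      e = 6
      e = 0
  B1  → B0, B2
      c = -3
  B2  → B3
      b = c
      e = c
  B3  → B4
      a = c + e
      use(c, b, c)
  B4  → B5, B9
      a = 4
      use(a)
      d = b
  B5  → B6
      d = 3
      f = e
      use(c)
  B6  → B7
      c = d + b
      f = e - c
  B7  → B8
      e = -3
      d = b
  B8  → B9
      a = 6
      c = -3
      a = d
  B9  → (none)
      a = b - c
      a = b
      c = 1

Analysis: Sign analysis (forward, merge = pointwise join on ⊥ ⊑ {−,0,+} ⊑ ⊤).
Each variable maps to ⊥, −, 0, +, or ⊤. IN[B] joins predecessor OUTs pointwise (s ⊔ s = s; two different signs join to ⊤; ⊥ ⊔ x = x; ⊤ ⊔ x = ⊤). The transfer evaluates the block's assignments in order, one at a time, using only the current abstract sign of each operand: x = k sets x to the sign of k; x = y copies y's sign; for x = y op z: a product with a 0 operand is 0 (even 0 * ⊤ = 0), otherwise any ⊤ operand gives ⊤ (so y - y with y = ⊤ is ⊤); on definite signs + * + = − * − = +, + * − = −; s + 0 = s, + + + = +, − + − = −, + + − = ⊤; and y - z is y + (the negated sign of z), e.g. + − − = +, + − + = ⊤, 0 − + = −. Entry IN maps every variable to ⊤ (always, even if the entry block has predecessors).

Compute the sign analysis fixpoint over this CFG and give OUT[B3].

Answer: {a: -, b: -, c: -, d: ⊤, e: -, f: ⊤}

Working:
Per-block solution:
  B0:   IN=(all ⊤)   OUT={e:0; rest ⊤}
  B1:   IN={e:0; rest ⊤}   OUT={c:-, e:0; rest ⊤}
  B2:   IN={c:-, e:0; rest ⊤}   OUT={b:-, c:-, e:-; rest ⊤}
  B3:   IN={b:-, c:-, e:-; rest ⊤}   OUT={a:-, b:-, c:-, e:-; rest ⊤}
  B4:   IN={a:-, b:-, c:-, e:-; rest ⊤}   OUT={a:+, b:-, c:-, d:-, e:-; rest ⊤}
  B5:   IN={a:+, b:-, c:-, d:-, e:-; rest ⊤}   OUT={a:+, b:-, c:-, d:+, e:-, f:-; rest ⊤}
  B6:   IN={a:+, b:-, c:-, d:+, e:-, f:-; rest ⊤}   OUT={a:+, b:-, d:+, e:-; rest ⊤}
  B7:   IN={a:+, b:-, d:+, e:-; rest ⊤}   OUT={a:+, b:-, d:-, e:-; rest ⊤}
  B8:   IN={a:+, b:-, d:-, e:-; rest ⊤}   OUT={a:-, b:-, c:-, d:-, e:-; rest ⊤}
  B9:   IN={b:-, c:-, d:-, e:-; rest ⊤}   OUT={a:-, b:-, c:+, d:-, e:-; rest ⊤}

Merge at B3: IN[B3] = OUT[B2] = {a: ⊤, b: -, c: -, d: ⊤, e: -, f: ⊤}
Applying B3's transfer function to that IN value gives OUT[B3] (row B3 above).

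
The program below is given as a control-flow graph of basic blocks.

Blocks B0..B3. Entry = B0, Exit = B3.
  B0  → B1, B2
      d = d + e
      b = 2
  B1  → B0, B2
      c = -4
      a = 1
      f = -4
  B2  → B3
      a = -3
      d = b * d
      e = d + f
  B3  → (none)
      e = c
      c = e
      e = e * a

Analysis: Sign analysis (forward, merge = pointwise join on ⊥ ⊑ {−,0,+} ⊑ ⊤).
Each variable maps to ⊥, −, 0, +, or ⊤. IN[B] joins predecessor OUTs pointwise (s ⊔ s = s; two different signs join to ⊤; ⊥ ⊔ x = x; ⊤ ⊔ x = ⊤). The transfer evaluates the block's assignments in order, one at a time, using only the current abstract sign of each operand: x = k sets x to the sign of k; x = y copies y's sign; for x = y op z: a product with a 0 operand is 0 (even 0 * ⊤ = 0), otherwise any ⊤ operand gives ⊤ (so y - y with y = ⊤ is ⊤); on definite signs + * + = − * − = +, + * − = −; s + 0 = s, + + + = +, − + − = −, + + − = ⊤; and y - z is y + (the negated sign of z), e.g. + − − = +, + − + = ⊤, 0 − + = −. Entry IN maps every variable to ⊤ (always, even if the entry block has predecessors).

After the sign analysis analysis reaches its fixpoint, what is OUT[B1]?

Answer: {a: +, b: +, c: -, d: ⊤, e: ⊤, f: -}

Trace:
Fixpoint table:
  B0: | IN=(all ⊤) | OUT={b:+; rest ⊤}
  B1: | IN={b:+; rest ⊤} | OUT={a:+, b:+, c:-, f:-; rest ⊤}
  B2: | IN={b:+; rest ⊤} | OUT={a:-, b:+; rest ⊤}
  B3: | IN={a:-, b:+; rest ⊤} | OUT={a:-, b:+; rest ⊤}

Merge at B1: IN[B1] = OUT[B0] = {a: ⊤, b: +, c: ⊤, d: ⊤, e: ⊤, f: ⊤}
Applying B1's transfer function to that IN value gives OUT[B1] (row B1 above).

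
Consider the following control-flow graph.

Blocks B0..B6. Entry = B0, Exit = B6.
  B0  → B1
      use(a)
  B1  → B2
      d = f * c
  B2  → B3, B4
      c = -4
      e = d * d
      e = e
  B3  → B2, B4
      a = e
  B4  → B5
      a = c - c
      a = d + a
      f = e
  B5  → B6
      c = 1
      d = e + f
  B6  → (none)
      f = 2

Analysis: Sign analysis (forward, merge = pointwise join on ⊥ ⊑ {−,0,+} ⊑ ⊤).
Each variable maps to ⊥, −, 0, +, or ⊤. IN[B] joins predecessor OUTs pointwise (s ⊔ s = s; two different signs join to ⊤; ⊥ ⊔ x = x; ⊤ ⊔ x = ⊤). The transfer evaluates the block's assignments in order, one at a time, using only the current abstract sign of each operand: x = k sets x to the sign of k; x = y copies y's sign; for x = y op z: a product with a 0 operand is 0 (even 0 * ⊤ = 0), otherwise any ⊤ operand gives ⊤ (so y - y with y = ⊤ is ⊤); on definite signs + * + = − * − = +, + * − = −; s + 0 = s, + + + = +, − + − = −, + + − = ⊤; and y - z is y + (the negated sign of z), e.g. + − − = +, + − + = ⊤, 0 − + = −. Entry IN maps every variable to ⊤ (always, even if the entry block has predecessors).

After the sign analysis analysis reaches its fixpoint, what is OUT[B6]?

Answer: {a: ⊤, b: ⊤, c: +, d: ⊤, e: ⊤, f: +}

Working:
Converged values:
  B0:  IN=(all ⊤)  OUT=(all ⊤)
  B1:  IN=(all ⊤)  OUT=(all ⊤)
  B2:  IN=(all ⊤)  OUT={c:-; rest ⊤}
  B3:  IN={c:-; rest ⊤}  OUT={c:-; rest ⊤}
  B4:  IN={c:-; rest ⊤}  OUT={c:-; rest ⊤}
  B5:  IN={c:-; rest ⊤}  OUT={c:+; rest ⊤}
  B6:  IN={c:+; rest ⊤}  OUT={c:+, f:+; rest ⊤}

Merge at B6: IN[B6] = OUT[B5] = {a: ⊤, b: ⊤, c: +, d: ⊤, e: ⊤, f: ⊤}
Applying B6's transfer function to that IN value gives OUT[B6] (row B6 above).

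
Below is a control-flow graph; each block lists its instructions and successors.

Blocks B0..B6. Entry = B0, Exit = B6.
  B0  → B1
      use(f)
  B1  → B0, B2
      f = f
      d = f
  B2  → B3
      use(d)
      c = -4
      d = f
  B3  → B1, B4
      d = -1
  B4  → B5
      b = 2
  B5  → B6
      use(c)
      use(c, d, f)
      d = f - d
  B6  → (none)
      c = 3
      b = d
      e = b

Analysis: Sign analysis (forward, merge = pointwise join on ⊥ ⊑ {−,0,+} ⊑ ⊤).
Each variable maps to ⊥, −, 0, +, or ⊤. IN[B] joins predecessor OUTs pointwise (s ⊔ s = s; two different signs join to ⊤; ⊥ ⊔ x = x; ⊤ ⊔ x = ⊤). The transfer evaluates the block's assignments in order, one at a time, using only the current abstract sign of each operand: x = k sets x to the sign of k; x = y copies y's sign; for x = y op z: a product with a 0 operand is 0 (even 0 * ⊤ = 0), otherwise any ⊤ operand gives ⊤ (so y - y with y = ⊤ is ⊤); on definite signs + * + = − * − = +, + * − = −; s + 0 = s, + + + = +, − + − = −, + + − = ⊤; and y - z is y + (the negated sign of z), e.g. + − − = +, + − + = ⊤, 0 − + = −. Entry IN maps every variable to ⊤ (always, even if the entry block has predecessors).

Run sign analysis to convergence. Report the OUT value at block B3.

Per-block solution:
  B0: | IN=(all ⊤) | OUT=(all ⊤)
  B1: | IN=(all ⊤) | OUT=(all ⊤)
  B2: | IN=(all ⊤) | OUT={c:-; rest ⊤}
  B3: | IN={c:-; rest ⊤} | OUT={c:-, d:-; rest ⊤}
  B4: | IN={c:-, d:-; rest ⊤} | OUT={b:+, c:-, d:-; rest ⊤}
  B5: | IN={b:+, c:-, d:-; rest ⊤} | OUT={b:+, c:-; rest ⊤}
  B6: | IN={b:+, c:-; rest ⊤} | OUT={c:+; rest ⊤}

Merge at B3: IN[B3] = OUT[B2] = {a: ⊤, b: ⊤, c: -, d: ⊤, e: ⊤, f: ⊤}
Applying B3's transfer function to that IN value gives OUT[B3] (row B3 above).

Answer: {a: ⊤, b: ⊤, c: -, d: -, e: ⊤, f: ⊤}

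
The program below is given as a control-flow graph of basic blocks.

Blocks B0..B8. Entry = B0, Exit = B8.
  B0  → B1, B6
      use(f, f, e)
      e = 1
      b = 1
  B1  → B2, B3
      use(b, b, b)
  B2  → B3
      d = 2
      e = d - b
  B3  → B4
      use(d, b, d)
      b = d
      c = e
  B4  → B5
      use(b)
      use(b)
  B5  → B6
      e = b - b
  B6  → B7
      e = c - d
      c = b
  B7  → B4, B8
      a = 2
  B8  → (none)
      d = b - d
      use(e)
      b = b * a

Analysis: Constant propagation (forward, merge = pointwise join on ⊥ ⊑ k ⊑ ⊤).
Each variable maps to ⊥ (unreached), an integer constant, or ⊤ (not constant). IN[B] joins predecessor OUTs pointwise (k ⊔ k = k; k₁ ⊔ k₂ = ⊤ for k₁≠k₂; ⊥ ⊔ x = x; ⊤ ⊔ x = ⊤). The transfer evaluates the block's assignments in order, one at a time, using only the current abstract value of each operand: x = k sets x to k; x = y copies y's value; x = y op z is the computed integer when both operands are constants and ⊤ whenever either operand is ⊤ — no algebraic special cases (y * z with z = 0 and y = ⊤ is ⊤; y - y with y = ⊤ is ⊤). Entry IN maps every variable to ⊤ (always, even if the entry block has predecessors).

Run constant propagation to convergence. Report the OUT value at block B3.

Answer: {a: ⊤, b: ⊤, c: 1, d: ⊤, e: 1, f: ⊤}

Working:
Converged values:
  B0:   IN=(all ⊤)   OUT={b:1, e:1; rest ⊤}
  B1:   IN={b:1, e:1; rest ⊤}   OUT={b:1, e:1; rest ⊤}
  B2:   IN={b:1, e:1; rest ⊤}   OUT={b:1, d:2, e:1; rest ⊤}
  B3:   IN={b:1, e:1; rest ⊤}   OUT={c:1, e:1; rest ⊤}
  B4:   IN=(all ⊤)   OUT=(all ⊤)
  B5:   IN=(all ⊤)   OUT=(all ⊤)
  B6:   IN=(all ⊤)   OUT=(all ⊤)
  B7:   IN=(all ⊤)   OUT={a:2; rest ⊤}
  B8:   IN={a:2; rest ⊤}   OUT={a:2; rest ⊤}

Merge at B3: IN[B3] = OUT[B1] ⊔ OUT[B2] = {a: ⊤, b: 1, c: ⊤, d: ⊤, e: 1, f: ⊤}
Applying B3's transfer function to that IN value gives OUT[B3] (row B3 above).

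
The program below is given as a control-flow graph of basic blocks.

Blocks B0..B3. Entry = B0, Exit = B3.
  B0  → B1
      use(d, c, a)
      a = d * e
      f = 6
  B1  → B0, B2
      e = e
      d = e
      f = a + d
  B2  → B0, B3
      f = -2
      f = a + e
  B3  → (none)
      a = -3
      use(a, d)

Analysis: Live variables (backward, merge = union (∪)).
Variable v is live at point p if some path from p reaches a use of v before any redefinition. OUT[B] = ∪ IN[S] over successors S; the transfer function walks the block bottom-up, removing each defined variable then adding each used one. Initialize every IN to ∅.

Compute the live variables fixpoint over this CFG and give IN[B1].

Per-block solution:
  B0:  IN={a, c, d, e}  OUT={a, c, e}
  B1:  IN={a, c, e}  OUT={a, c, d, e}
  B2:  IN={a, c, d, e}  OUT={a, c, d, e}
  B3:  IN={d}  OUT={}

Merge at B1: OUT[B1] = IN[B0] ⊔ IN[B2] = {a, c, d, e}
Applying B1's transfer function to that OUT value gives IN[B1] (row B1 above).

Answer: {a, c, e}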